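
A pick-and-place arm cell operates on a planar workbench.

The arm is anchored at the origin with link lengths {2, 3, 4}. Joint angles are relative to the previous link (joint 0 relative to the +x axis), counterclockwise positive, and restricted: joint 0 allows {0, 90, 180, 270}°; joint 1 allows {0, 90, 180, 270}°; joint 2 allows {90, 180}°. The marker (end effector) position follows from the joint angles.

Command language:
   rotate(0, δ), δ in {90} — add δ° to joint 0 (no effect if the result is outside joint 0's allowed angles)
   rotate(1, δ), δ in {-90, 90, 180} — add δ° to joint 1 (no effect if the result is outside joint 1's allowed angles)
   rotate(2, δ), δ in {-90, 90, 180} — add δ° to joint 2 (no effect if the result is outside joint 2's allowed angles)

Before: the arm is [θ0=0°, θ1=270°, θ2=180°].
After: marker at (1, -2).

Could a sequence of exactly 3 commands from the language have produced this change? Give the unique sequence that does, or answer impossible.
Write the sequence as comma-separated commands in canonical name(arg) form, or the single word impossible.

rotate(0, 90), rotate(0, 90), rotate(0, 90)

t0: [θ0=0°, θ1=270°, θ2=180°]
1. rotate(0, 90) → [θ0=90°, θ1=270°, θ2=180°]
2. rotate(0, 90) → [θ0=180°, θ1=270°, θ2=180°]
3. rotate(0, 90) → [θ0=270°, θ1=270°, θ2=180°]
uniquely the one of 343 3-step routes that fits.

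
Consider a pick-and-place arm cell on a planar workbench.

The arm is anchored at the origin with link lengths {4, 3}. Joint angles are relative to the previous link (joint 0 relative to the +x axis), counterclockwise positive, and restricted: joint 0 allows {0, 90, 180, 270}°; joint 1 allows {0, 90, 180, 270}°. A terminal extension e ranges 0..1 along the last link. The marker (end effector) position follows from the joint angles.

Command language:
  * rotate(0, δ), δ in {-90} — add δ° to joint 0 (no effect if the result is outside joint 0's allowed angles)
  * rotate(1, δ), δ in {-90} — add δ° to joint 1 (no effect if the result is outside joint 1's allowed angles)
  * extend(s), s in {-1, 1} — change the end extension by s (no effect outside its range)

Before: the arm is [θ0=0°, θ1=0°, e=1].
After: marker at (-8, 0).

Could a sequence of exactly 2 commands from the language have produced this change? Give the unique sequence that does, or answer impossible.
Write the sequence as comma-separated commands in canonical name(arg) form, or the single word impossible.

from: [θ0=0°, θ1=0°, e=1]
step 1 (rotate(0, -90)): [θ0=270°, θ1=0°, e=1]
step 2 (rotate(0, -90)): [θ0=180°, θ1=0°, e=1]
uniquely the one of 16 2-step routes that fits.

rotate(0, -90), rotate(0, -90)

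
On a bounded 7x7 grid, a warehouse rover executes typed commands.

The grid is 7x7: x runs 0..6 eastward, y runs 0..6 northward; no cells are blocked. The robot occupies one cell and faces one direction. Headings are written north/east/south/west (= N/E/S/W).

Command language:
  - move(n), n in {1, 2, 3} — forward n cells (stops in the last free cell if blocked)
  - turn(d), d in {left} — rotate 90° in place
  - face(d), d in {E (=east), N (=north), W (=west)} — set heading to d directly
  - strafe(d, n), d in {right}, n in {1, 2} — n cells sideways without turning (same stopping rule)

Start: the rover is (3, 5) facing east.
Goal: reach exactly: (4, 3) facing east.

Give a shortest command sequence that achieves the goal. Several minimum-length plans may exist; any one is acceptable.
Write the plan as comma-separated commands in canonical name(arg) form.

initial: (3, 5) facing east
t=1 strafe(right, 2) ⇒ (3, 3) facing east
t=2 move(1) ⇒ (4, 3) facing east
no 1-step plan works, so 2 is optimal.

strafe(right, 2), move(1)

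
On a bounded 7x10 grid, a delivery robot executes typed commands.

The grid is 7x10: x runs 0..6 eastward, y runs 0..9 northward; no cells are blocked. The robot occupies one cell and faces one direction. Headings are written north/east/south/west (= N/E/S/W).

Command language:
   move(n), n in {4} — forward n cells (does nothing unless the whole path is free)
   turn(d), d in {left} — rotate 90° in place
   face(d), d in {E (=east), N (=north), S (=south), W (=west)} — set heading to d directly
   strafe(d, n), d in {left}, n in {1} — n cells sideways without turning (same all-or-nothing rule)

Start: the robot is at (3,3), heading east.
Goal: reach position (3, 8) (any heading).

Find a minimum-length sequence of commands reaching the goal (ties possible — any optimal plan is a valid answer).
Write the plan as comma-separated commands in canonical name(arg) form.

strafe(left, 1), turn(left), move(4)

t0: at (3,3), heading east
t=1 strafe(left, 1) ⇒ at (3,4), heading east
t=2 turn(left) ⇒ at (3,4), heading north
t=3 move(4) ⇒ at (3,8), heading north
no 2-step plan works, so 3 is optimal.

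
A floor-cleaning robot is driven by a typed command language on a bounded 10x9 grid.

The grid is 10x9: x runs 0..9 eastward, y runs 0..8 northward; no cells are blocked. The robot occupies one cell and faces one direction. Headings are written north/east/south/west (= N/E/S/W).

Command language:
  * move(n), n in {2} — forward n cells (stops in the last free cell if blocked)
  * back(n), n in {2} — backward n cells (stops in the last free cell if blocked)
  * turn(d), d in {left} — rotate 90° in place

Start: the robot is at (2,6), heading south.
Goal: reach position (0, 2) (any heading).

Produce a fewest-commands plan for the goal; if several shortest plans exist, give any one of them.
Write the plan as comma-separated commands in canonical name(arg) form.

start: at (2,6), heading south
step 1 (move(2)): at (2,4), heading south
step 2 (move(2)): at (2,2), heading south
step 3 (turn(left)): at (2,2), heading east
step 4 (back(2)): at (0,2), heading east
shorter routes all fall short; 4 is best.

move(2), move(2), turn(left), back(2)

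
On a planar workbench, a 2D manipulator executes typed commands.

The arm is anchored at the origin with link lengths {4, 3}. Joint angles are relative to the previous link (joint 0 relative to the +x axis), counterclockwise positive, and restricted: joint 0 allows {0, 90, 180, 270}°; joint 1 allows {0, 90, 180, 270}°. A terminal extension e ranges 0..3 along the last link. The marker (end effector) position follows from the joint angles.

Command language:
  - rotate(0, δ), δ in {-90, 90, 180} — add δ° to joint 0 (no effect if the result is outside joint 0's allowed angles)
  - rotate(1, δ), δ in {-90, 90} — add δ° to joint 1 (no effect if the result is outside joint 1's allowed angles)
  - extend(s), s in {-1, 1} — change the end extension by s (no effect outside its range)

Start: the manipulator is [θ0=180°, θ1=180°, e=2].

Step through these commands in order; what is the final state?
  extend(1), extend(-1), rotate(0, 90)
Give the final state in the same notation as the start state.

initial: [θ0=180°, θ1=180°, e=2]
[1] after extend(1): [θ0=180°, θ1=180°, e=3]
[2] after extend(-1): [θ0=180°, θ1=180°, e=2]
[3] after rotate(0, 90): [θ0=270°, θ1=180°, e=2]

[θ0=270°, θ1=180°, e=2]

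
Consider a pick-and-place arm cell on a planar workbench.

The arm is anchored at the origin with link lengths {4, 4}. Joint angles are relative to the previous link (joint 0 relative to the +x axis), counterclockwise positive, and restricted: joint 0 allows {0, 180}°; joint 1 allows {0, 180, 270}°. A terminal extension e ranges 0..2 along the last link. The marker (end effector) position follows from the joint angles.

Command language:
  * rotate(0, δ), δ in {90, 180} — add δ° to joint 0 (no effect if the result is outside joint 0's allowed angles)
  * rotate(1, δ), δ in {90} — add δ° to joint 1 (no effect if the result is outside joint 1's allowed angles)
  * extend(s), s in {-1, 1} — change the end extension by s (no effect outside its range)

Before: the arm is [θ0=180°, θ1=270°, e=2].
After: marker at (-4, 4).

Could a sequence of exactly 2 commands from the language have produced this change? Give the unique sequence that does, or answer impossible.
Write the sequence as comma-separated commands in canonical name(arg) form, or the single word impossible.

extend(-1), extend(-1)

initial: [θ0=180°, θ1=270°, e=2]
t=1 extend(-1) ⇒ [θ0=180°, θ1=270°, e=1]
t=2 extend(-1) ⇒ [θ0=180°, θ1=270°, e=0]
uniquely the one of 25 2-step routes that fits.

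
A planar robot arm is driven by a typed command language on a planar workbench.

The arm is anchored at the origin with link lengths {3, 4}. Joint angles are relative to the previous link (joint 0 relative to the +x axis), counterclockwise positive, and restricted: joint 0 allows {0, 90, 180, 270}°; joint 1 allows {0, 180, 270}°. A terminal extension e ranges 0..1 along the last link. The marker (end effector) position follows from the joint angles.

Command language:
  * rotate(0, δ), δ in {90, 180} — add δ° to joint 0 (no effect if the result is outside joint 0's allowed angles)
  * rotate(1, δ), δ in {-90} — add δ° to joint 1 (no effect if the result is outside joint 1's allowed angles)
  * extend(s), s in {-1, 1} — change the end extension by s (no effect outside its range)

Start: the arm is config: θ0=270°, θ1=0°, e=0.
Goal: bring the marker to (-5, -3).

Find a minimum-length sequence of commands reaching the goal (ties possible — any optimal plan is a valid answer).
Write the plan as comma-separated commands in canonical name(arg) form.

rotate(1, -90), extend(1)

initial: config: θ0=270°, θ1=0°, e=0
step 1 (rotate(1, -90)): config: θ0=270°, θ1=270°, e=0
step 2 (extend(1)): config: θ0=270°, θ1=270°, e=1
no 1-step plan works, so 2 is optimal.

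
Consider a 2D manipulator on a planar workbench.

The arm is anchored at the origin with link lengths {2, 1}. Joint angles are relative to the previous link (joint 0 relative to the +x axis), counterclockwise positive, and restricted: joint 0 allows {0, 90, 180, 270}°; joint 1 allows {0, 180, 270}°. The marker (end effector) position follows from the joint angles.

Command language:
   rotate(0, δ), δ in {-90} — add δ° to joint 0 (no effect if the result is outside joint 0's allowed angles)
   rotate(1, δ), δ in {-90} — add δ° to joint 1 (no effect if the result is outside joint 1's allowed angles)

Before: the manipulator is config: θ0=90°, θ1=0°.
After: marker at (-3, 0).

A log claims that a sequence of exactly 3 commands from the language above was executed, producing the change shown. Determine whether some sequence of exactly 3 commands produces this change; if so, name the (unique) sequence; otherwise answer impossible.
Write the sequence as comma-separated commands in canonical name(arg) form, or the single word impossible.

rotate(0, -90), rotate(0, -90), rotate(0, -90)

t0: config: θ0=90°, θ1=0°
[1] after rotate(0, -90): config: θ0=0°, θ1=0°
[2] after rotate(0, -90): config: θ0=270°, θ1=0°
[3] after rotate(0, -90): config: θ0=180°, θ1=0°
no rival 3-sequence matches.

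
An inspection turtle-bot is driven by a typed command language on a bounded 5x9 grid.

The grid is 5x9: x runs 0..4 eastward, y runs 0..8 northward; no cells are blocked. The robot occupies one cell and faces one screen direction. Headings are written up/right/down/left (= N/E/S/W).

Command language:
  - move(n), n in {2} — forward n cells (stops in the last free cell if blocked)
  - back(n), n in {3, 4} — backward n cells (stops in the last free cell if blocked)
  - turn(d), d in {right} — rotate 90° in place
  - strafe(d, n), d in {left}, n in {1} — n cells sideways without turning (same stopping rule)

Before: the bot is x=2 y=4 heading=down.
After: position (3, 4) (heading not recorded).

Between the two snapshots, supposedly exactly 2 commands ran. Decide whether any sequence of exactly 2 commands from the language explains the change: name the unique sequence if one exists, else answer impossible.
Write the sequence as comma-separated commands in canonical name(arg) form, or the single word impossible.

strafe(left, 1), turn(right)

key: running turn(right) before strafe(left, 1) would end elsewhere — order is forced
t0: x=2 y=4 heading=down
step 1 (strafe(left, 1)): x=3 y=4 heading=down
step 2 (turn(right)): x=3 y=4 heading=left
all 25 alternatives checked — unique.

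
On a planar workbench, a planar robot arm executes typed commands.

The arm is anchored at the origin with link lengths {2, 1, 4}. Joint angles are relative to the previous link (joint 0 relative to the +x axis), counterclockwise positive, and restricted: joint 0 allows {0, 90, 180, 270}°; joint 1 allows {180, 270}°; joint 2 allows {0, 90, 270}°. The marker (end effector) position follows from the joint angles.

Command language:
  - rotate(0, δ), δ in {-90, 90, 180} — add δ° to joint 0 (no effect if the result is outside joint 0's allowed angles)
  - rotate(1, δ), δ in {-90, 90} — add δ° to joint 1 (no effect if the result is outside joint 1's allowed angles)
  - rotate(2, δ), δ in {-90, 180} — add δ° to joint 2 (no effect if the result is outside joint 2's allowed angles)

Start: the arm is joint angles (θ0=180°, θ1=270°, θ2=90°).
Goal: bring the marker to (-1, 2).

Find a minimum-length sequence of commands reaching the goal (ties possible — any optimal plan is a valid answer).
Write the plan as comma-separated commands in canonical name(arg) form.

rotate(0, 90), rotate(2, 180)

from: joint angles (θ0=180°, θ1=270°, θ2=90°)
[1] after rotate(0, 90): joint angles (θ0=270°, θ1=270°, θ2=90°)
[2] after rotate(2, 180): joint angles (θ0=270°, θ1=270°, θ2=270°)
nothing shorter than 2 reaches the goal.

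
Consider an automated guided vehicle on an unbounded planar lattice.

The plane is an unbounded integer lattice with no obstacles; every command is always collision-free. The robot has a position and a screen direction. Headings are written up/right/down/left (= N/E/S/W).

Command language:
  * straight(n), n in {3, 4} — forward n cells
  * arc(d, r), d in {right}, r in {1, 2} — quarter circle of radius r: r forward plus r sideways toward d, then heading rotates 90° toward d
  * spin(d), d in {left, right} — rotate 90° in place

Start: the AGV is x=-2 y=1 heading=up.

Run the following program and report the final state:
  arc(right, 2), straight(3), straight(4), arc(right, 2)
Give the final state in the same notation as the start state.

x=9 y=1 heading=down

t0: x=-2 y=1 heading=up
1. arc(right, 2) → x=0 y=3 heading=right
2. straight(3) → x=3 y=3 heading=right
3. straight(4) → x=7 y=3 heading=right
4. arc(right, 2) → x=9 y=1 heading=down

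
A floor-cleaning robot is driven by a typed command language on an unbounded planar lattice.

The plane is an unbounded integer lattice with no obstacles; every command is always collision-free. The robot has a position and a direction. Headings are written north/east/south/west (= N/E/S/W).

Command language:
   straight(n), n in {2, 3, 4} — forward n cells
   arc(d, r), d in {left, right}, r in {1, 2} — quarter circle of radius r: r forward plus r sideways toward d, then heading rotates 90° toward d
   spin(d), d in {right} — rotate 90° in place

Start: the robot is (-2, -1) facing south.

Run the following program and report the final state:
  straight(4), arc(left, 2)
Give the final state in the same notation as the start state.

(0, -7) facing east

t0: (-2, -1) facing south
t=1 straight(4) ⇒ (-2, -5) facing south
t=2 arc(left, 2) ⇒ (0, -7) facing east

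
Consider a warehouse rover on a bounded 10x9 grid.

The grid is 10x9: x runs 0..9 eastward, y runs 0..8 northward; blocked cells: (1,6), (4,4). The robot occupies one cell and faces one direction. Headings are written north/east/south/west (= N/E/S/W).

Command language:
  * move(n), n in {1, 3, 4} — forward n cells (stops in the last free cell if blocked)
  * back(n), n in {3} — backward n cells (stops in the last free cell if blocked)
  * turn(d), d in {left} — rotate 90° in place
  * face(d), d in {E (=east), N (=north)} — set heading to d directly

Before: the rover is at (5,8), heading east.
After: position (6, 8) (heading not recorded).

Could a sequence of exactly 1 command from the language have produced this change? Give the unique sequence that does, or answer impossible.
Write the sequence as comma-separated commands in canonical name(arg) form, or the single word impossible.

t0: at (5,8), heading east
1. move(1) → at (6,8), heading east
no other 1-command option fits: unique.

move(1)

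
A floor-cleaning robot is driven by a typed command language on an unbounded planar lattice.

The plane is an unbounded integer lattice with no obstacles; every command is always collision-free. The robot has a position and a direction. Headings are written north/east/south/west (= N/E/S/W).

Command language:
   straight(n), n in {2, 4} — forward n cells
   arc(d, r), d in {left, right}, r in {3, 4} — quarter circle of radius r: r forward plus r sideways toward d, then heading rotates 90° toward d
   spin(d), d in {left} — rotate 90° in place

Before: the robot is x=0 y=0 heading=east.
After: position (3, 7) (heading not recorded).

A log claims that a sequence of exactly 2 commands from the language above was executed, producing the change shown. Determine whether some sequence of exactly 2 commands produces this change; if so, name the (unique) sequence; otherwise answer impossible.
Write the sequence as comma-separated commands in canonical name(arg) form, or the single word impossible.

key: order matters: swapping arc(left, 3) and straight(4) lands elsewhere
begin: x=0 y=0 heading=east
step 1 (arc(left, 3)): x=3 y=3 heading=north
step 2 (straight(4)): x=3 y=7 heading=north
all 49 alternatives checked — unique.

arc(left, 3), straight(4)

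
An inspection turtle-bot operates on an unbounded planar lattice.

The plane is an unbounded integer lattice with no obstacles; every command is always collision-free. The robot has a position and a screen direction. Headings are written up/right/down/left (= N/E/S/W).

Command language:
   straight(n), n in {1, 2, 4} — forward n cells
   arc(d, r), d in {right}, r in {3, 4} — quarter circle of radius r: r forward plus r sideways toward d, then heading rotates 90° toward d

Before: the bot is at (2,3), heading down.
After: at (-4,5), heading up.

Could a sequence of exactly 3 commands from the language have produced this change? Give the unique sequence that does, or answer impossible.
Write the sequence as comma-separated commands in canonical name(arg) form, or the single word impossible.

key: cell and facing (now N) both changed — the 3 commands mix motion and turning
start: at (2,3), heading down
1. arc(right, 3) → at (-1,0), heading left
2. arc(right, 3) → at (-4,3), heading up
3. straight(2) → at (-4,5), heading up
uniquely the one of 125 3-step routes that fits.

arc(right, 3), arc(right, 3), straight(2)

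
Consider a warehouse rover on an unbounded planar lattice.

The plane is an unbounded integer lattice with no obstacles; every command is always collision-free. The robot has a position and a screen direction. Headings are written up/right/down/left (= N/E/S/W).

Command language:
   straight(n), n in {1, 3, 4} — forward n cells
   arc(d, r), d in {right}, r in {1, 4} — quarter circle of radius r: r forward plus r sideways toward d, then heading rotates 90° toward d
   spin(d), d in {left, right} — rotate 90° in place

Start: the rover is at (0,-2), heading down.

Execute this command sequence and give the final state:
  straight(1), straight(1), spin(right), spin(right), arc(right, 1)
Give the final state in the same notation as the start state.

at (1,-3), heading right

from: at (0,-2), heading down
[1] after straight(1): at (0,-3), heading down
[2] after straight(1): at (0,-4), heading down
[3] after spin(right): at (0,-4), heading left
[4] after spin(right): at (0,-4), heading up
[5] after arc(right, 1): at (1,-3), heading right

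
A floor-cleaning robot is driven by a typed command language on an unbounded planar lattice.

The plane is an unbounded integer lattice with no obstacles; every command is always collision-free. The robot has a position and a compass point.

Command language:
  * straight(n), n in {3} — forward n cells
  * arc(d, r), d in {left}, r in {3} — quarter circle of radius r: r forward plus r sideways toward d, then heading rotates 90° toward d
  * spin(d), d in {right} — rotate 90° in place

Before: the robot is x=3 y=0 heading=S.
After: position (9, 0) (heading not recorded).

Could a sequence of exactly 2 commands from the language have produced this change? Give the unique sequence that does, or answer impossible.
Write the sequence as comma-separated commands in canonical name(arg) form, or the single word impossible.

arc(left, 3), arc(left, 3)

t0: x=3 y=0 heading=S
[1] after arc(left, 3): x=6 y=-3 heading=E
[2] after arc(left, 3): x=9 y=0 heading=N
no other 2-command option fits: unique.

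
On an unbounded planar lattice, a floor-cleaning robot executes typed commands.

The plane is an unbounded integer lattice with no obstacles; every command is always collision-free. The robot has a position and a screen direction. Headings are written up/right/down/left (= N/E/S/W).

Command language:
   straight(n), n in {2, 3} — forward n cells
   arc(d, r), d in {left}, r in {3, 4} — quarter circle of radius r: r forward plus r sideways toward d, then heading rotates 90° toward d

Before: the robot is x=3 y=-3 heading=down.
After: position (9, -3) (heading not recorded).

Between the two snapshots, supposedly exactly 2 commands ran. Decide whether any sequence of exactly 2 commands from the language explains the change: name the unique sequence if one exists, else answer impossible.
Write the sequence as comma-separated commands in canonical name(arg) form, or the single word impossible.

arc(left, 3), arc(left, 3)

from: x=3 y=-3 heading=down
t=1 arc(left, 3) ⇒ x=6 y=-6 heading=right
t=2 arc(left, 3) ⇒ x=9 y=-3 heading=up
uniquely the one of 16 2-step routes that fits.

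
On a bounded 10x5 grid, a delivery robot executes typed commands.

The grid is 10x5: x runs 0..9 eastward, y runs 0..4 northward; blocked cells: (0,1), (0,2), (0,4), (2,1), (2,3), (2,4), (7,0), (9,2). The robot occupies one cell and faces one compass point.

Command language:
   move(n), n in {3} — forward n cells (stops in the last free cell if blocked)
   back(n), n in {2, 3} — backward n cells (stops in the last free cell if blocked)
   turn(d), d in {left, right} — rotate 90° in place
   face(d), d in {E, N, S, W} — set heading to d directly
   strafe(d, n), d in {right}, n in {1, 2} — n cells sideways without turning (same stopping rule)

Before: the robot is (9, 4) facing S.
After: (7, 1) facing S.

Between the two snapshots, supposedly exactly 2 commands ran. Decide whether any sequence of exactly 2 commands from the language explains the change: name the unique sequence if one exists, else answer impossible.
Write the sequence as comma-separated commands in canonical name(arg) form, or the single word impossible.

strafe(right, 2), move(3)

key: heading stays S — no command in the sequence turns
begin: (9, 4) facing S
[1] after strafe(right, 2): (7, 4) facing S
[2] after move(3): (7, 1) facing S
no rival 2-sequence matches.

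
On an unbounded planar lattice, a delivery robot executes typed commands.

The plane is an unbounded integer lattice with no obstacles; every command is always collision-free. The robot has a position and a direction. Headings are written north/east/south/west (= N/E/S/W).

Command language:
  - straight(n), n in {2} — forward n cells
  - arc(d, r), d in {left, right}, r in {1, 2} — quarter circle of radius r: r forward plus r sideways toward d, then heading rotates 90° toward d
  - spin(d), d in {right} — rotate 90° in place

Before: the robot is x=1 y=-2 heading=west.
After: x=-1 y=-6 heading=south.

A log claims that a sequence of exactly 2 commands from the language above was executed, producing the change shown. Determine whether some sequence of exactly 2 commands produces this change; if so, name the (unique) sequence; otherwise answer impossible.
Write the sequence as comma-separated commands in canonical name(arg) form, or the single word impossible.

arc(left, 2), straight(2)

key: position moved to (-1,-6) AND the heading swung to S — translation plus rotation needed
begin: x=1 y=-2 heading=west
step 1 (arc(left, 2)): x=-1 y=-4 heading=south
step 2 (straight(2)): x=-1 y=-6 heading=south
no other 2-command option fits: unique.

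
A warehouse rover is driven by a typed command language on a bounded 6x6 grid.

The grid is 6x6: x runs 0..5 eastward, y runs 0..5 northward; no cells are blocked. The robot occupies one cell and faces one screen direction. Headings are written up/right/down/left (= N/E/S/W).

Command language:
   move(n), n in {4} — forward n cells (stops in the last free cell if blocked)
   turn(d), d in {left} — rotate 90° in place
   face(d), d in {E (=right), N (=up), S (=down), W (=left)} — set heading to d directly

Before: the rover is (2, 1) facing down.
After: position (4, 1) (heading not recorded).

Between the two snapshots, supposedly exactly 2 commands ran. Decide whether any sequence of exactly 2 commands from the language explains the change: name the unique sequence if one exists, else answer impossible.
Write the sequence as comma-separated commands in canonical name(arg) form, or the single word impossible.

all 36 sequences checked — none match.

impossible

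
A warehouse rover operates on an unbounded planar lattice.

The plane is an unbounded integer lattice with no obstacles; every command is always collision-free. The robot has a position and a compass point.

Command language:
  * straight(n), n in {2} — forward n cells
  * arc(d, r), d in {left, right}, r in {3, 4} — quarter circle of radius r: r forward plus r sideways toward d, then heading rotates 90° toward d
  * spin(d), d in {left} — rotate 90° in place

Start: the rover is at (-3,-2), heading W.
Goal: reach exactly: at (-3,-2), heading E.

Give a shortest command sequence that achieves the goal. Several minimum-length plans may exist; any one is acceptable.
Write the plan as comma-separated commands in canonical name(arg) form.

begin: at (-3,-2), heading W
1. spin(left) → at (-3,-2), heading S
2. spin(left) → at (-3,-2), heading E
shorter routes all fall short; 2 is best.

spin(left), spin(left)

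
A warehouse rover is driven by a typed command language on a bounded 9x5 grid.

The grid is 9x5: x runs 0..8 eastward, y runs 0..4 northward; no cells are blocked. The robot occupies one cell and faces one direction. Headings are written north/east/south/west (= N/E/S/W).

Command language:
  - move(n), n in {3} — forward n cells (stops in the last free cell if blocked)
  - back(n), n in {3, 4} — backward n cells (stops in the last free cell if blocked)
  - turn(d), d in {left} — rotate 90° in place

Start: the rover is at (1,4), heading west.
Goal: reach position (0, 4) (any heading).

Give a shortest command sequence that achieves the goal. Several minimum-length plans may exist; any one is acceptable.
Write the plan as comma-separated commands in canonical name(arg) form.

move(3)

from: at (1,4), heading west
1. move(3) → at (0,4), heading west
no 0-step plan works, so 1 is optimal.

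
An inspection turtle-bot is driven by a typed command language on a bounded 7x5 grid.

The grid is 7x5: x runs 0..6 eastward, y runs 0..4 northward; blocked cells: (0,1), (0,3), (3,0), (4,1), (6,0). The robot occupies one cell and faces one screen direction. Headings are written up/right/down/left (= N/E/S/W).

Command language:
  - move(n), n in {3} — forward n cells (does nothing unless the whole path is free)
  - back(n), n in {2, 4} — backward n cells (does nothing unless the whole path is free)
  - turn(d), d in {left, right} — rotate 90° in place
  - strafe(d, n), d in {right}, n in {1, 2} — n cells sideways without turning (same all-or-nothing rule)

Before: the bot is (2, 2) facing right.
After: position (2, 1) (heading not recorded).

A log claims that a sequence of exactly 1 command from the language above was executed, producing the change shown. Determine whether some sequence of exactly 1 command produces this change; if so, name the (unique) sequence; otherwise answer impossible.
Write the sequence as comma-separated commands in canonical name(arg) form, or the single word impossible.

strafe(right, 1)

begin: (2, 2) facing right
t=1 strafe(right, 1) ⇒ (2, 1) facing right
uniquely the one of 7 1-step routes that fits.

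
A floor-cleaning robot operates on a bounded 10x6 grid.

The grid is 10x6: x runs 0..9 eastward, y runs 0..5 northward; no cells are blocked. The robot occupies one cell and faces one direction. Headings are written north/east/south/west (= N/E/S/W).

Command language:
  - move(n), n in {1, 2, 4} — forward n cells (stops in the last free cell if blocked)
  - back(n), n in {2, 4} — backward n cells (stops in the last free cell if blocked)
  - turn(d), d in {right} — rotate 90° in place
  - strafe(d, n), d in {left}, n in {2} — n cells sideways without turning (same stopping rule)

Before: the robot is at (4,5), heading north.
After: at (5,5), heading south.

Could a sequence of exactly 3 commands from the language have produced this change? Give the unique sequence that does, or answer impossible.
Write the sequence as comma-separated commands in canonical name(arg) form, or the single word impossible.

key: cell and facing (now S) both changed — the 3 commands mix motion and turning
t0: at (4,5), heading north
step 1 (turn(right)): at (4,5), heading east
step 2 (move(1)): at (5,5), heading east
step 3 (turn(right)): at (5,5), heading south
no rival 3-sequence matches.

turn(right), move(1), turn(right)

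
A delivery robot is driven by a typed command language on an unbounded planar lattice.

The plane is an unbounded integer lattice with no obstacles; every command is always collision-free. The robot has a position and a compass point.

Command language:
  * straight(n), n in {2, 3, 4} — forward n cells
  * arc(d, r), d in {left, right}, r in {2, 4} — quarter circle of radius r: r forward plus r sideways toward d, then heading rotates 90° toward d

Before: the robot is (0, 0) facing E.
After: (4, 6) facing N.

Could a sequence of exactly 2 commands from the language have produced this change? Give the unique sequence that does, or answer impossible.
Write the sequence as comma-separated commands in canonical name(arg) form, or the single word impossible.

arc(left, 4), straight(2)

key: position moved to (4,6) AND the heading swung to N — translation plus rotation needed
begin: (0, 0) facing E
step 1 (arc(left, 4)): (4, 4) facing N
step 2 (straight(2)): (4, 6) facing N
no other 2-command option fits: unique.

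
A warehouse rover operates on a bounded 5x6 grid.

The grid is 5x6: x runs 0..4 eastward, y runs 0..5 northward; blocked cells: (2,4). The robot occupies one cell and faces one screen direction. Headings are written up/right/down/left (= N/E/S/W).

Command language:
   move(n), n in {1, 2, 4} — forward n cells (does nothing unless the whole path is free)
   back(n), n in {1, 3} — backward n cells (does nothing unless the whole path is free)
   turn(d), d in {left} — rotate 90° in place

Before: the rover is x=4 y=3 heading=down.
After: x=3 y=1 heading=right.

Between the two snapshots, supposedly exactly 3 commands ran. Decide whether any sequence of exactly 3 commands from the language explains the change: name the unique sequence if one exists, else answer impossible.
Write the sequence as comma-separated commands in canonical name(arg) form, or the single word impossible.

key: running back(1) before move(2) would end elsewhere — order is forced
begin: x=4 y=3 heading=down
[1] after move(2): x=4 y=1 heading=down
[2] after turn(left): x=4 y=1 heading=right
[3] after back(1): x=3 y=1 heading=right
no rival 3-sequence matches.

move(2), turn(left), back(1)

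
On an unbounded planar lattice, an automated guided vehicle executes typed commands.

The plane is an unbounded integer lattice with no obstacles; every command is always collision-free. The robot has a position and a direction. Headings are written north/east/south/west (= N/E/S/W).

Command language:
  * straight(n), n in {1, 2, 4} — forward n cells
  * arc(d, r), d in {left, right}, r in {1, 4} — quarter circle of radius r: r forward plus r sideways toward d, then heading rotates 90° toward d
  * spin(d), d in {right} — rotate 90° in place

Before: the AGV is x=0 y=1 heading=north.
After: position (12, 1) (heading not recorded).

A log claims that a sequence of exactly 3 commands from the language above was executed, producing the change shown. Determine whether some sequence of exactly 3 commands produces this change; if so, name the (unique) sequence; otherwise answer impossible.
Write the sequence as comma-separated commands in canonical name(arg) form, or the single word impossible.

arc(right, 4), straight(4), arc(right, 4)

start: x=0 y=1 heading=north
1. arc(right, 4) → x=4 y=5 heading=east
2. straight(4) → x=8 y=5 heading=east
3. arc(right, 4) → x=12 y=1 heading=south
no rival 3-sequence matches.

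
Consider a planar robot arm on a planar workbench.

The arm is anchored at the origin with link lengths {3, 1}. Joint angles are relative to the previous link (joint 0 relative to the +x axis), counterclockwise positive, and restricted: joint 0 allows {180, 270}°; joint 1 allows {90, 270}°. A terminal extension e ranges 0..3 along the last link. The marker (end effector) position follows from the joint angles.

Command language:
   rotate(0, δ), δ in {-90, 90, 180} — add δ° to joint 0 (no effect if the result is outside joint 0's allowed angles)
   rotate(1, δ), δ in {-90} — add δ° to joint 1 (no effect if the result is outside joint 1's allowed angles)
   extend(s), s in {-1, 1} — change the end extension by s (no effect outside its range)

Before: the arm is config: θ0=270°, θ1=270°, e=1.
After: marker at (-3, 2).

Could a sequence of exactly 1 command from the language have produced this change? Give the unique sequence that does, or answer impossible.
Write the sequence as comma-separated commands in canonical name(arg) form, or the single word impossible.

initial: config: θ0=270°, θ1=270°, e=1
[1] after rotate(0, -90): config: θ0=180°, θ1=270°, e=1
no other 1-command option fits: unique.

rotate(0, -90)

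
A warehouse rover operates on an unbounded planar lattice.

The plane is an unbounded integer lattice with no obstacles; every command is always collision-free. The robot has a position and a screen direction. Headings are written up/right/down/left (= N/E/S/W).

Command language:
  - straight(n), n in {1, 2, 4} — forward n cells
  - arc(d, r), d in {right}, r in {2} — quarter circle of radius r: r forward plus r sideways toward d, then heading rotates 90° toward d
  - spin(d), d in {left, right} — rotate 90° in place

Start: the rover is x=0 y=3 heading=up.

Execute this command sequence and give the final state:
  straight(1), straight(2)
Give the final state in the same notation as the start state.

x=0 y=6 heading=up

from: x=0 y=3 heading=up
step 1 (straight(1)): x=0 y=4 heading=up
step 2 (straight(2)): x=0 y=6 heading=up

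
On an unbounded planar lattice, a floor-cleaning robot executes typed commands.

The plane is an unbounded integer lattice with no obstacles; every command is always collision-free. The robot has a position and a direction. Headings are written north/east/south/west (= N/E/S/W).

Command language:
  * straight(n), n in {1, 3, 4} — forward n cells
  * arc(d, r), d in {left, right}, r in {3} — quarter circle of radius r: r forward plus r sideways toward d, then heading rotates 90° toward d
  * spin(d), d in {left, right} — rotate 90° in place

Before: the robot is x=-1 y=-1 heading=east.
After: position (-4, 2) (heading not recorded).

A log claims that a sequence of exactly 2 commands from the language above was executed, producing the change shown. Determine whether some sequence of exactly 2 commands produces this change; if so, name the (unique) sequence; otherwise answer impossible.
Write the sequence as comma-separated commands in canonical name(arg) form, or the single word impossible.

key: running arc(left, 3) before spin(left) would end elsewhere — order is forced
from: x=-1 y=-1 heading=east
t=1 spin(left) ⇒ x=-1 y=-1 heading=north
t=2 arc(left, 3) ⇒ x=-4 y=2 heading=west
all 49 alternatives checked — unique.

spin(left), arc(left, 3)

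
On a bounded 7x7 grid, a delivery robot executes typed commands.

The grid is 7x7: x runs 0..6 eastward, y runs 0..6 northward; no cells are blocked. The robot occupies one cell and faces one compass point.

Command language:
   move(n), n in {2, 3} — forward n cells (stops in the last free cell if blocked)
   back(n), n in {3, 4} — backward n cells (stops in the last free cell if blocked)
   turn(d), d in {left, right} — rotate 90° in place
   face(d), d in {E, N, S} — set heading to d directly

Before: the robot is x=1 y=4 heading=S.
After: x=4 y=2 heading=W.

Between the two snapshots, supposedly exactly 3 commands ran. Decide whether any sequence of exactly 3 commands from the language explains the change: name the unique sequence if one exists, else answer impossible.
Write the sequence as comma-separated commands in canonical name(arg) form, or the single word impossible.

move(2), turn(right), back(3)

key: running back(3) before move(2) would end elsewhere — order is forced
from: x=1 y=4 heading=S
[1] after move(2): x=1 y=2 heading=S
[2] after turn(right): x=1 y=2 heading=W
[3] after back(3): x=4 y=2 heading=W
uniquely the one of 729 3-step routes that fits.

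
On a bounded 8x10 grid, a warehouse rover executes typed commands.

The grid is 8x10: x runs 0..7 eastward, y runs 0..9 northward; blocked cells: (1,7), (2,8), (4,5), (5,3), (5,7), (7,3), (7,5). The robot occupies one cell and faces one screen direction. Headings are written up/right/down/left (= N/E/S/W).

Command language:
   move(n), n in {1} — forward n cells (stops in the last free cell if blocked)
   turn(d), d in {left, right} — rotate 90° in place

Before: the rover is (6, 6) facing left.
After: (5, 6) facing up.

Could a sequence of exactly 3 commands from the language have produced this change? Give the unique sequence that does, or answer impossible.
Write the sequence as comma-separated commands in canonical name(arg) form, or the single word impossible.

key: the second move(1) is stopped early by the blocked cell at (5,7)
start: (6, 6) facing left
1. move(1) → (5, 6) facing left
2. turn(right) → (5, 6) facing up
3. move(1) → (5, 6) facing up
no rival 3-sequence matches.

move(1), turn(right), move(1)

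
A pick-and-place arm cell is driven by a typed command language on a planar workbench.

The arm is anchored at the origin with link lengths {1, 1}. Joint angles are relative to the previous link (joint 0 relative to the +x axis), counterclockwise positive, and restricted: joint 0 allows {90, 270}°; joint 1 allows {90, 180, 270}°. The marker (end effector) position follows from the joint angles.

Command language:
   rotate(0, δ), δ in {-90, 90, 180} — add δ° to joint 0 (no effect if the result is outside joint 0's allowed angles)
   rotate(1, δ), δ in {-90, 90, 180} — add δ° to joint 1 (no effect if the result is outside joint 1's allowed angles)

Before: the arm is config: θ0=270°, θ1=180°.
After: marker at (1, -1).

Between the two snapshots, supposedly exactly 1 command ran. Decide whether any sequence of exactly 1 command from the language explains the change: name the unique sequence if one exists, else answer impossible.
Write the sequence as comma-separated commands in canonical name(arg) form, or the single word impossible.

t0: config: θ0=270°, θ1=180°
step 1 (rotate(1, -90)): config: θ0=270°, θ1=90°
no rival 1-sequence matches.

rotate(1, -90)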